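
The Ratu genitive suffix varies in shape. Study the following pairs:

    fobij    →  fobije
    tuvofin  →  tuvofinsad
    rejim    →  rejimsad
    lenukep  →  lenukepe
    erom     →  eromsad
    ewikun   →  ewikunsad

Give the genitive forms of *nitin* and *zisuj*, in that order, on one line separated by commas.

The suffix is conditioned by the final consonant: -sad when the stem ends in a nasal (*tuvofin*, *rejim*, *erom*, *ewikun*); -e when the stem ends in a non-nasal consonant (*fobij*, *lenukep*).
*nitin* — final consonant /n/ (a nasal) → -sad → *nitinsad*.
*zisuj* — final consonant /j/ (non-nasal) → -e → *zisuje*.

nitinsad, zisuje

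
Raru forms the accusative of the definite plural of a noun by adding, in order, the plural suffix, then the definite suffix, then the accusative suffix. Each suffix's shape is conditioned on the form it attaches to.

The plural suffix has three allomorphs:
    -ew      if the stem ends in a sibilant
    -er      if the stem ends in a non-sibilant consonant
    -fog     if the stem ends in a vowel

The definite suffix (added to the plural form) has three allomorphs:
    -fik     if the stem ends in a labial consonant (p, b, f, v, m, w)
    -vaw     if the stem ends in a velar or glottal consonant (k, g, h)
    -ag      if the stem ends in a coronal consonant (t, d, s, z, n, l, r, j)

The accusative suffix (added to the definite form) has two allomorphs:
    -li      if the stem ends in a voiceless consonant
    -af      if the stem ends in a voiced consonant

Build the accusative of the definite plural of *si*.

sifogvawaf

The final sound of *si* is /i/, which is a vowel, so the plural suffix is -fog, giving *sifog*.
The plural form *sifog*: final consonant = /g/, velar/glottal → -vaw → *sifogvaw*.
The final consonant of the definite form *sifogvaw* is /w/, which is voiced, so the accusative suffix is -af, giving *sifogvawaf*.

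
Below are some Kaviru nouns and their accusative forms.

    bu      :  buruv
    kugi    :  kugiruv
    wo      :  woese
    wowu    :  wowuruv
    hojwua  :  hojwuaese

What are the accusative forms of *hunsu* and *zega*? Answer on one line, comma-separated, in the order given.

The pattern is height harmony: -ruv when the last vowel of the stem is a high vowel (*bu*, *kugi*, *wowu*); -ese when the last vowel of the stem is a non-high vowel (*wo*, *hojwua*).
*hunsu*: last vowel = /u/, a high vowel → -ruv → *hunsuruv*.
Since the last vowel of *zega* is /a/ (a non-high vowel), it takes -ese, giving *zegaese*.

hunsuruv, zegaese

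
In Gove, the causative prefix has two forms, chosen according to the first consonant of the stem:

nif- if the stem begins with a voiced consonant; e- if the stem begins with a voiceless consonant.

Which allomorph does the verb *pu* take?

*pu* — first consonant /p/ (voiceless) → e-.

e-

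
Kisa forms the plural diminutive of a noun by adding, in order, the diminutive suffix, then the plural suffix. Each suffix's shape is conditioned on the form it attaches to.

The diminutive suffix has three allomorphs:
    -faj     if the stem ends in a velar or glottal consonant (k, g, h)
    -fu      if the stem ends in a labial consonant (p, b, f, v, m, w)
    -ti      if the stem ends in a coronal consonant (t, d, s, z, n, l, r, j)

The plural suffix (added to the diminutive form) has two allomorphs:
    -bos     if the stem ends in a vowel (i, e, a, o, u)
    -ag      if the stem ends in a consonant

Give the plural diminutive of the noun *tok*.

*tok* — final consonant /k/ (velar/glottal) → -faj → *tokfaj*.
Since the final sound of the diminutive form *tokfaj* is /j/ (a consonant), it takes -ag, giving *tokfajag*.

tokfajag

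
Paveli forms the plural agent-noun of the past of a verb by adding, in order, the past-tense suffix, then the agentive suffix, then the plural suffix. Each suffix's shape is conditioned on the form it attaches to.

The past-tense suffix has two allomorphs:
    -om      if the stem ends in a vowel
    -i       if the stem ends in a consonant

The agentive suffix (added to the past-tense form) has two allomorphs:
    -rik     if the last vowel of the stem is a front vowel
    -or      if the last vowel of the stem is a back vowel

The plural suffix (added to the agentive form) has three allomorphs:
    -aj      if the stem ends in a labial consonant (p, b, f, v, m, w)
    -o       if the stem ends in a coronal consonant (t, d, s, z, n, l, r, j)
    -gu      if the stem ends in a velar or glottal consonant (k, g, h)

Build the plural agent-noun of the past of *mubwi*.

mubwiomoro

The final sound of *mubwi* is /i/, which is a vowel, so the past-tense suffix is -om, giving *mubwiom*.
Since the last vowel of the past-tense form *mubwiom* is /o/ (a back vowel), it takes -or, giving *mubwiomor*.
Since the final consonant of the agentive form *mubwiomor* is /r/ (coronal), it takes -o, giving *mubwiomoro*.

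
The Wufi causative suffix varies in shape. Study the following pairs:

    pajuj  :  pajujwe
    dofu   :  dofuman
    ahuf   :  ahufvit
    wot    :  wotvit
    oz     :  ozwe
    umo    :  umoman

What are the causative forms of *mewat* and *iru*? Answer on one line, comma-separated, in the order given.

Looking at the final sound of each stem: -vit when the stem ends in a voiceless consonant (*ahuf*, *wot*); -we when the stem ends in a voiced consonant (*pajuj*, *oz*); -man when the stem ends in a vowel (*dofu*, *umo*).
The final sound of *mewat* is /t/, which is a voiceless consonant, so the suffix is -vit, giving *mewatvit*.
The final sound of *iru* is /u/, which is a vowel, so the suffix is -man, giving *iruman*.

mewatvit, iruman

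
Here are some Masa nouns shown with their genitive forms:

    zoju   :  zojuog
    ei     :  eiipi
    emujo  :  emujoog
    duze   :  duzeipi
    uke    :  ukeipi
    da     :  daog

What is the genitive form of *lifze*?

Looking at the last vowel of each stem: -ipi when the last vowel of the stem is a front vowel (*ei*, *duze*, *uke*); -og when the last vowel of the stem is a back vowel (*zoju*, *emujo*, *da*).
Since the last vowel of *lifze* is /e/ (a front vowel), it takes -ipi, giving *lifzeipi*.

lifzeipi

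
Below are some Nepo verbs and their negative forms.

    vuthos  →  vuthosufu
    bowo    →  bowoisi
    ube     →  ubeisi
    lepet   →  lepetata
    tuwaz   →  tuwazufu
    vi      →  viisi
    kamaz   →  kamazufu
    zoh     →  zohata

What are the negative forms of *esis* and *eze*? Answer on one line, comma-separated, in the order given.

Looking at the final sound of each stem: -ufu when the stem ends in a sibilant (*vuthos*, *tuwaz*, *kamaz*); -ata when the stem ends in a non-sibilant consonant (*lepet*, *zoh*); -isi when the stem ends in a vowel (*bowo*, *ube*, *vi*).
Since the final sound of *esis* is /s/ (a sibilant), it takes -ufu, giving *esisufu*.
The final sound of *eze* is /e/, which is a vowel, so the suffix is -isi, giving *ezeisi*.

esisufu, ezeisi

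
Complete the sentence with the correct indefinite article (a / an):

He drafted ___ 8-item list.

The indefinite article is chosen by the initial *sound* of the following word, not its spelling.
The number *8* is spoken "eight", beginning with /eɪt/ — a vowel sound.
So the article is *an*: He drafted an 8-item list.

an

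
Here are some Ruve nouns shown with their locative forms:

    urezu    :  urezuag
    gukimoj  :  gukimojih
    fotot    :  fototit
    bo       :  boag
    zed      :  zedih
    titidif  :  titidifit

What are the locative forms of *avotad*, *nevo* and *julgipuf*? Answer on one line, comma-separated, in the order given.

avotadih, nevoag, julgipufit

The suffix is conditioned by the final sound: -it when the stem ends in a voiceless consonant (*fotot*, *titidif*); -ih when the stem ends in a voiced consonant (*gukimoj*, *zed*); -ag when the stem ends in a vowel (*urezu*, *bo*).
The final sound of *avotad* is /d/, which is a voiced consonant, so the suffix is -ih, giving *avotadih*.
*nevo* — final sound /o/ (a vowel) → -ag → *nevoag*.
Since the final sound of *julgipuf* is /f/ (a voiceless consonant), it takes -it, giving *julgipufit*.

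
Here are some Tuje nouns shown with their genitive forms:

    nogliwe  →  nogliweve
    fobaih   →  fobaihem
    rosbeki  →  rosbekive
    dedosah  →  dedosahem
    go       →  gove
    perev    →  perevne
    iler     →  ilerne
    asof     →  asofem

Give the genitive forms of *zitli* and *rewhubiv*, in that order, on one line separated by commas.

zitlive, rewhubivne

The alternation tracks the final sound of the stem — -em when the stem ends in a voiceless consonant (*fobaih*, *dedosah*, *asof*); -ne when the stem ends in a voiced consonant (*perev*, *iler*); -ve when the stem ends in a vowel (*nogliwe*, *rosbeki*, *go*).
*zitli* — final sound /i/ (a vowel) → -ve → *zitlive*.
*rewhubiv* — final sound /v/ (a voiced consonant) → -ne → *rewhubivne*.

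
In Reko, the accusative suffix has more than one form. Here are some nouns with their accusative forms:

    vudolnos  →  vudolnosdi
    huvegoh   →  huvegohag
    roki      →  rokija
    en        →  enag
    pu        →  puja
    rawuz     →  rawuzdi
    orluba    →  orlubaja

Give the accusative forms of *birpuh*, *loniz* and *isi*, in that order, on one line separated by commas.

The suffix is conditioned by the final sound: -di when the stem ends in a sibilant (*vudolnos*, *rawuz*); -ag when the stem ends in a non-sibilant consonant (*huvegoh*, *en*); -ja when the stem ends in a vowel (*roki*, *pu*, *orluba*).
The final sound of *birpuh* is /h/, which is a non-sibilant consonant, so the suffix is -ag, giving *birpuhag*.
The final sound of *loniz* is /z/, which is a sibilant, so the suffix is -di, giving *lonizdi*.
*isi*: final sound = /i/, a vowel → -ja → *isija*.

birpuhag, lonizdi, isija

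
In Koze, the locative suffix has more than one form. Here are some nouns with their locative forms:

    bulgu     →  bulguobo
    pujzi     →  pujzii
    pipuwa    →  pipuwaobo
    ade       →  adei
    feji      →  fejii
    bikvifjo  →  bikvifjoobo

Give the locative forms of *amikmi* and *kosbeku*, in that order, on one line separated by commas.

amikmii, kosbekuobo

The pattern is front/back vowel harmony: -i when the last vowel of the stem is a front vowel (*pujzi*, *ade*, *feji*); -obo when the last vowel of the stem is a back vowel (*bulgu*, *pipuwa*, *bikvifjo*).
*amikmi*: last vowel = /i/, a front vowel → -i → *amikmii*.
*kosbeku*: last vowel = /u/, a back vowel → -obo → *kosbekuobo*.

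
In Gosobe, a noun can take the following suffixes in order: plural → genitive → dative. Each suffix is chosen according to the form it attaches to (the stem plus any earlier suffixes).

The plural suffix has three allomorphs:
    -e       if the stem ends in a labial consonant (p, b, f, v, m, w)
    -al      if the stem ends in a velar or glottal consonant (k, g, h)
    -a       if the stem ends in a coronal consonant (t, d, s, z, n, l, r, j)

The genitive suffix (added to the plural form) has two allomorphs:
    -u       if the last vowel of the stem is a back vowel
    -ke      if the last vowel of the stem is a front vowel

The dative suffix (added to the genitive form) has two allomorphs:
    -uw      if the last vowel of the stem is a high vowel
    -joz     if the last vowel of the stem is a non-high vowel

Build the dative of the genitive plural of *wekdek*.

The final consonant of *wekdek* is /k/, which is velar/glottal, so the plural suffix is -al, giving *wekdekal*.
The plural form *wekdekal*: last vowel = /a/, a back vowel → -u → *wekdekalu*.
Since the last vowel of the genitive form *wekdekalu* is /u/ (a high vowel), it takes -uw, giving *wekdekaluuw*.

wekdekaluuw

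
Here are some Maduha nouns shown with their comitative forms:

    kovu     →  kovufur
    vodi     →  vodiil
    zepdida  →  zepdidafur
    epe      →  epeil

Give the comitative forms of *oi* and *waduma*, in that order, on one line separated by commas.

oiil, wadumafur

Looking at the last vowel of each stem: -il when the last vowel of the stem is a front vowel (*vodi*, *epe*); -fur when the last vowel of the stem is a back vowel (*kovu*, *zepdida*).
Since the last vowel of *oi* is /i/ (a front vowel), it takes -il, giving *oiil*.
*waduma*: last vowel = /a/, a back vowel → -fur → *wadumafur*.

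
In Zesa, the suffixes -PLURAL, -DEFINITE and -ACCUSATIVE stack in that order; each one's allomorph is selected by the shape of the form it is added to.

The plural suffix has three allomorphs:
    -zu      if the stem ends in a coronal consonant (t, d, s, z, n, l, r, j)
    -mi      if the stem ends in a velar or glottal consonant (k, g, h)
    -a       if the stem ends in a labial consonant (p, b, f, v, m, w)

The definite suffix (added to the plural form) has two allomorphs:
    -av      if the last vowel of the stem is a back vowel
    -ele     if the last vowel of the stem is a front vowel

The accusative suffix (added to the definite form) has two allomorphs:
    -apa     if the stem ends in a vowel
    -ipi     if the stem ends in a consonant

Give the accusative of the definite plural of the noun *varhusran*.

varhusranzuavipi

*varhusran*: final consonant = /n/, coronal → -zu → *varhusranzu*.
The last vowel of the plural form *varhusranzu* is /u/, which is a back vowel, so the definite suffix is -av, giving *varhusranzuav*.
The final sound of the definite form *varhusranzuav* is /v/, which is a consonant, so the accusative suffix is -ipi, giving *varhusranzuavipi*.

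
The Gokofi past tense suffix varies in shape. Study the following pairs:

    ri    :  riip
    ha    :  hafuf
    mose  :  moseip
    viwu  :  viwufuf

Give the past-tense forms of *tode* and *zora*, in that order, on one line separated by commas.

The suffix is conditioned by the last vowel: -ip when the last vowel of the stem is a front vowel (*ri*, *mose*); -fuf when the last vowel of the stem is a back vowel (*ha*, *viwu*).
The last vowel of *tode* is /e/, which is a front vowel, so the suffix is -ip, giving *todeip*.
Since the last vowel of *zora* is /a/ (a back vowel), it takes -fuf, giving *zorafuf*.

todeip, zorafuf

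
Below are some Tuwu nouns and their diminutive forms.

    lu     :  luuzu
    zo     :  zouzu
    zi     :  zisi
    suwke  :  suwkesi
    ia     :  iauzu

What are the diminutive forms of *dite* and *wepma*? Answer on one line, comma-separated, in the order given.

The alternation tracks the last vowel of the stem — -si when the last vowel of the stem is a front vowel (*zi*, *suwke*); -uzu when the last vowel of the stem is a back vowel (*lu*, *zo*, *ia*).
Since the last vowel of *dite* is /e/ (a front vowel), it takes -si, giving *ditesi*.
*wepma* — last vowel /a/ (a back vowel) → -uzu → *wepmauzu*.

ditesi, wepmauzu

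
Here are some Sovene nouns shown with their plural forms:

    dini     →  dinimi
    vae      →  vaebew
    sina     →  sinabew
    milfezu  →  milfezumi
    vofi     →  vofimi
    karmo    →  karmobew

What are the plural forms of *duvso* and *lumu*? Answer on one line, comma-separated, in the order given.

duvsobew, lumumi

Looking at the last vowel of each stem: -mi when the last vowel of the stem is a high vowel (*dini*, *milfezu*, *vofi*); -bew when the last vowel of the stem is a non-high vowel (*vae*, *sina*, *karmo*).
*duvso*: last vowel = /o/, a non-high vowel → -bew → *duvsobew*.
*lumu*: last vowel = /u/, a high vowel → -mi → *lumumi*.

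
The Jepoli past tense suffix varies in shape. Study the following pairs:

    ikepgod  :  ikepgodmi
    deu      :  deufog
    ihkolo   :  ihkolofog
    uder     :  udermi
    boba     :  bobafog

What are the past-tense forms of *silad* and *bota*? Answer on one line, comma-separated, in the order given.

The suffix is conditioned by the final sound: -mi when the stem ends in a consonant (*ikepgod*, *uder*); -fog when the stem ends in a vowel (*deu*, *ihkolo*, *boba*).
The final sound of *silad* is /d/, which is a consonant, so the suffix is -mi, giving *siladmi*.
*bota* — final sound /a/ (a vowel) → -fog → *botafog*.

siladmi, botafog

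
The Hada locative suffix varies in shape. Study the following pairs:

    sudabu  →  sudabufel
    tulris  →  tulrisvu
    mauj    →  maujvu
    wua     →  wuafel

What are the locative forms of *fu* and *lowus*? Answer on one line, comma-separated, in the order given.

fufel, lowusvu

Looking at the final sound of each stem: -vu when the stem ends in a consonant (*tulris*, *mauj*); -fel when the stem ends in a vowel (*sudabu*, *wua*).
*fu* — final sound /u/ (a vowel) → -fel → *fufel*.
*lowus*: final sound = /s/, a consonant → -vu → *lowusvu*.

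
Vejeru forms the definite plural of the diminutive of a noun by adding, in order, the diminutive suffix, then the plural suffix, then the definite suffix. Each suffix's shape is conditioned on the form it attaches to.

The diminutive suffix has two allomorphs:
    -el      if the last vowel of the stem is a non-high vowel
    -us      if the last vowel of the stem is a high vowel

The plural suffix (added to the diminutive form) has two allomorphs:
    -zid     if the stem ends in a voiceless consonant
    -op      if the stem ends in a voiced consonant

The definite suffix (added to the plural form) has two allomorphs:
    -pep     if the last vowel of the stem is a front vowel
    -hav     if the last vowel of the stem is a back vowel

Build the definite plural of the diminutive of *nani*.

*nani*: last vowel = /i/, a high vowel → -us → *nanius*.
The final consonant of the diminutive form *nanius* is /s/, which is voiceless, so the plural suffix is -zid, giving *naniuszid*.
The plural form *naniuszid*: last vowel = /i/, a front vowel → -pep → *naniuszidpep*.

naniuszidpep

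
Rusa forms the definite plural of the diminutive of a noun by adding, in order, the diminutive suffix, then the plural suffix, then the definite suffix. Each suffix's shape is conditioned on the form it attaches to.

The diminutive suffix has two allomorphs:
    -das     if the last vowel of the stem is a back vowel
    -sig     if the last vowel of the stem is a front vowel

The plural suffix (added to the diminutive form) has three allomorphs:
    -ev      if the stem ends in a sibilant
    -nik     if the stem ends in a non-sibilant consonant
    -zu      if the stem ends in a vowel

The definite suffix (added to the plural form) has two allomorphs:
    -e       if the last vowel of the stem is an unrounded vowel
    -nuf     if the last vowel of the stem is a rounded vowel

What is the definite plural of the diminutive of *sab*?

*sab* — last vowel /a/ (a back vowel) → -das → *sabdas*.
The diminutive form *sabdas*: final sound = /s/, a sibilant → -ev → *sabdasev*.
The plural form *sabdasev* — last vowel /e/ (an unrounded vowel) → -e → *sabdaseve*.

sabdaseve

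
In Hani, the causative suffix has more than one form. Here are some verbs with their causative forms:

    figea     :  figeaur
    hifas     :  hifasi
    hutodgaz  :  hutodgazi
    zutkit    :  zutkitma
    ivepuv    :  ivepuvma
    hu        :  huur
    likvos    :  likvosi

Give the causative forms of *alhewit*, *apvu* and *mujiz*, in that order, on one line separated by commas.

The suffix is conditioned by the final sound: -i when the stem ends in a sibilant (*hifas*, *hutodgaz*, *likvos*); -ma when the stem ends in a non-sibilant consonant (*zutkit*, *ivepuv*); -ur when the stem ends in a vowel (*figea*, *hu*).
Since the final sound of *alhewit* is /t/ (a non-sibilant consonant), it takes -ma, giving *alhewitma*.
*apvu* — final sound /u/ (a vowel) → -ur → *apvuur*.
Since the final sound of *mujiz* is /z/ (a sibilant), it takes -i, giving *mujizi*.

alhewitma, apvuur, mujizi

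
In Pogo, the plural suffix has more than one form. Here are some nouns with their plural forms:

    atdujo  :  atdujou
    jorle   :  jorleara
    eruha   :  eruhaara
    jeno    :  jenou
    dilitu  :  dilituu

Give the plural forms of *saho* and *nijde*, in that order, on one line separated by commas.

Looking at the last vowel of each stem: -u when the last vowel of the stem is a rounded vowel (*atdujo*, *jeno*, *dilitu*); -ara when the last vowel of the stem is an unrounded vowel (*jorle*, *eruha*).
*saho* — last vowel /o/ (a rounded vowel) → -u → *sahou*.
*nijde* — last vowel /e/ (an unrounded vowel) → -ara → *nijdeara*.

sahou, nijdeara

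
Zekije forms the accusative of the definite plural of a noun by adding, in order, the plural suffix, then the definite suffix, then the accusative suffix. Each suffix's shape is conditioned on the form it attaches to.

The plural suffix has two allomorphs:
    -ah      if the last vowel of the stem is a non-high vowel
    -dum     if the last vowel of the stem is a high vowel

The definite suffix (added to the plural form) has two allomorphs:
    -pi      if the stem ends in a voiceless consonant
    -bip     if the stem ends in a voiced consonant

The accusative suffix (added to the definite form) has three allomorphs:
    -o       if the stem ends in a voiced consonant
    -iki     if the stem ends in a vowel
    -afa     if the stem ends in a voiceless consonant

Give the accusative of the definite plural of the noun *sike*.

Since the last vowel of *sike* is /e/ (a non-high vowel), it takes -ah, giving *sikeah*.
The final consonant of the plural form *sikeah* is /h/, which is voiceless, so the definite suffix is -pi, giving *sikeahpi*.
Since the final sound of the definite form *sikeahpi* is /i/ (a vowel), it takes -iki, giving *sikeahpiiki*.

sikeahpiiki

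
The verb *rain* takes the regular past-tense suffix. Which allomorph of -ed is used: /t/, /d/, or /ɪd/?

/d/

The stem *rain* ends in a voiced sound other than /d/.
The -ed suffix is realized as /ɪd/ after /t, d/; as /t/ after other voiceless consonants; and as /d/ after other voiced sounds.
So -ed on *rain* is pronounced /d/.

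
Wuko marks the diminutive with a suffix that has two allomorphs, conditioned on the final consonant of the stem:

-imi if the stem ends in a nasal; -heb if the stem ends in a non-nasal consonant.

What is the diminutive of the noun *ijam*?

ijamimi

*ijam*: final consonant = /m/, a nasal → -imi → *ijamimi*.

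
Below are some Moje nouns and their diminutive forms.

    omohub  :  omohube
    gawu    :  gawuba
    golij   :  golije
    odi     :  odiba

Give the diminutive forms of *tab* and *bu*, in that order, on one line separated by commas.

Looking at the final sound of each stem: -e when the stem ends in a consonant (*omohub*, *golij*); -ba when the stem ends in a vowel (*gawu*, *odi*).
Since the final sound of *tab* is /b/ (a consonant), it takes -e, giving *tabe*.
Since the final sound of *bu* is /u/ (a vowel), it takes -ba, giving *buba*.

tabe, buba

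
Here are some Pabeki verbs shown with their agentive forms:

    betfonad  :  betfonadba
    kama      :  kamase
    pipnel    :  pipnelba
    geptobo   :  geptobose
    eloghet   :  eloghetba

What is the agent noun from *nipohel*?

The suffix is conditioned by the final sound: -ba when the stem ends in a consonant (*betfonad*, *pipnel*, *eloghet*); -se when the stem ends in a vowel (*kama*, *geptobo*).
Since the final sound of *nipohel* is /l/ (a consonant), it takes -ba, giving *nipohelba*.

nipohelba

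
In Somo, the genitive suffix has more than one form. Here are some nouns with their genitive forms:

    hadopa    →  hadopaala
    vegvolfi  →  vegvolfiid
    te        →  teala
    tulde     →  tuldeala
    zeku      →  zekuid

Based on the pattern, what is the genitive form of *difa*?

The pattern is height harmony: -id when the last vowel of the stem is a high vowel (*vegvolfi*, *zeku*); -ala when the last vowel of the stem is a non-high vowel (*hadopa*, *te*, *tulde*).
*difa*: last vowel = /a/, a non-high vowel → -ala → *difaala*.

difaala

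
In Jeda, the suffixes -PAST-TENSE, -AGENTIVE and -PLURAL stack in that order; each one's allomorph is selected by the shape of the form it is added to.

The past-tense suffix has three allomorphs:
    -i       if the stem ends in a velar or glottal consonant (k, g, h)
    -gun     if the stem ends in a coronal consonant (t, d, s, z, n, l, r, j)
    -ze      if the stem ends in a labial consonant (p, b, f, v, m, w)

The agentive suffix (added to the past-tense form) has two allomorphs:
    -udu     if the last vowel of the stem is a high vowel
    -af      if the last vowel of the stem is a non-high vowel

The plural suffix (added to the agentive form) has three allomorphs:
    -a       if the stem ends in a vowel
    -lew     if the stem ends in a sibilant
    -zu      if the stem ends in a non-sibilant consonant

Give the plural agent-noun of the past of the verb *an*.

*an* — final consonant /n/ (coronal) → -gun → *angun*.
Since the last vowel of the past-tense form *angun* is /u/ (a high vowel), it takes -udu, giving *angunudu*.
The final sound of the agentive form *angunudu* is /u/, which is a vowel, so the plural suffix is -a, giving *angunudua*.

angunudua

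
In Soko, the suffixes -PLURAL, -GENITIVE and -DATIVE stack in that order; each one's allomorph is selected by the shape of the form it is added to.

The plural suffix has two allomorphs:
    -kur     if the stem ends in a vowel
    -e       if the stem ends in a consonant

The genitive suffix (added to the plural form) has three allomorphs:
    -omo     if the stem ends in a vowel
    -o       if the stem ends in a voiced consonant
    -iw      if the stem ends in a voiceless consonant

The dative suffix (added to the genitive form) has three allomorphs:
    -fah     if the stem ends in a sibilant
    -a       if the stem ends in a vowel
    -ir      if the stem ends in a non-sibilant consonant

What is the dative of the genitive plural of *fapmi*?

*fapmi* — final sound /i/ (a vowel) → -kur → *fapmikur*.
The plural form *fapmikur* — final sound /r/ (a voiced consonant) → -o → *fapmikuro*.
The final sound of the genitive form *fapmikuro* is /o/, which is a vowel, so the dative suffix is -a, giving *fapmikuroa*.

fapmikuroa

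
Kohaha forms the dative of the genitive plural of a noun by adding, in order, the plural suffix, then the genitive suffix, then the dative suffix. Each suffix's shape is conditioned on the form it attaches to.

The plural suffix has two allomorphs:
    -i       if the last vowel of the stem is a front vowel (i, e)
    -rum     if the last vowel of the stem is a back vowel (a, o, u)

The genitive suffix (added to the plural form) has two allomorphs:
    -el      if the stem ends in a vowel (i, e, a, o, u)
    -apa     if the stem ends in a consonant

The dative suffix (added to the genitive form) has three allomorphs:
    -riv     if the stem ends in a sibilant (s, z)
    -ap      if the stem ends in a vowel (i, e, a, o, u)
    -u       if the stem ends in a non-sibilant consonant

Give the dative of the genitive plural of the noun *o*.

orumapaap

The last vowel of *o* is /o/, which is a back vowel, so the plural suffix is -rum, giving *orum*.
Since the final sound of the plural form *orum* is /m/ (a consonant), it takes -apa, giving *orumapa*.
Since the final sound of the genitive form *orumapa* is /a/ (a vowel), it takes -ap, giving *orumapaap*.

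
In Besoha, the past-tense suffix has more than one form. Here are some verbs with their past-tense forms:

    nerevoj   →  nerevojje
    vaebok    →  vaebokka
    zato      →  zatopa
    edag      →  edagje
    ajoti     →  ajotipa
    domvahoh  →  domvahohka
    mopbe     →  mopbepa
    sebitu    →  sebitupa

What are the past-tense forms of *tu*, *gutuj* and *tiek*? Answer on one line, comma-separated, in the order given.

The pattern is voicing of the final sound: -ka when the stem ends in a voiceless consonant (*vaebok*, *domvahoh*); -je when the stem ends in a voiced consonant (*nerevoj*, *edag*); -pa when the stem ends in a vowel (*zato*, *ajoti*, *mopbe*, *sebitu*).
Since the final sound of *tu* is /u/ (a vowel), it takes -pa, giving *tupa*.
The final sound of *gutuj* is /j/, which is a voiced consonant, so the suffix is -je, giving *gutujje*.
Since the final sound of *tiek* is /k/ (a voiceless consonant), it takes -ka, giving *tiekka*.

tupa, gutujje, tiekka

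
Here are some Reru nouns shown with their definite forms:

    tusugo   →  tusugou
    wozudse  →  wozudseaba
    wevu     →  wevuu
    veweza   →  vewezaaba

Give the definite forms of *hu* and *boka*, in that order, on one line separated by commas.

Looking at the last vowel of each stem: -u when the last vowel of the stem is a rounded vowel (*tusugo*, *wevu*); -aba when the last vowel of the stem is an unrounded vowel (*wozudse*, *veweza*).
*hu*: last vowel = /u/, a rounded vowel → -u → *huu*.
*boka*: last vowel = /a/, an unrounded vowel → -aba → *bokaaba*.

huu, bokaaba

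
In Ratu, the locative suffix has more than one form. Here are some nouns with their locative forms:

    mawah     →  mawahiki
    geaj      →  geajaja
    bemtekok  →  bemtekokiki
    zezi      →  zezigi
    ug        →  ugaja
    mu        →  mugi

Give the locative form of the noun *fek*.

The suffix is conditioned by the final sound: -iki when the stem ends in a voiceless consonant (*mawah*, *bemtekok*); -aja when the stem ends in a voiced consonant (*geaj*, *ug*); -gi when the stem ends in a vowel (*zezi*, *mu*).
The final sound of *fek* is /k/, which is a voiceless consonant, so the suffix is -iki, giving *fekiki*.

fekiki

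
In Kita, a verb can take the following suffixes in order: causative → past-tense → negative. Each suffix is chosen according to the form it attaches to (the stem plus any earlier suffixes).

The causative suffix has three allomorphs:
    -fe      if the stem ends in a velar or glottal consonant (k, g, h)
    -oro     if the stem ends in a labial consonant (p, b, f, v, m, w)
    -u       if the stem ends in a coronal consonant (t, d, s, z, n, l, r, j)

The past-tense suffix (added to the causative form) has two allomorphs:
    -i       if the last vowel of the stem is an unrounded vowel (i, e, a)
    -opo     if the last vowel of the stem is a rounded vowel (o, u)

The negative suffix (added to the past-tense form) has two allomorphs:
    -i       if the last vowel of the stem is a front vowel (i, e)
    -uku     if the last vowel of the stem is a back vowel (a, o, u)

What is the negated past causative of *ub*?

uboroopouku

Since the final consonant of *ub* is /b/ (labial), it takes -oro, giving *uboro*.
The causative form *uboro* — last vowel /o/ (a rounded vowel) → -opo → *uboroopo*.
The past-tense form *uboroopo* — last vowel /o/ (a back vowel) → -uku → *uboroopouku*.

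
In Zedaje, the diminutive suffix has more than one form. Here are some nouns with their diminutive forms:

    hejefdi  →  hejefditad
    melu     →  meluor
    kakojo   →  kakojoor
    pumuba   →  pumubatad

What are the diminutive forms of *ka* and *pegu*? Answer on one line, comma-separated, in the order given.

katad, peguor

The suffix is conditioned by the last vowel: -or when the last vowel of the stem is a rounded vowel (*melu*, *kakojo*); -tad when the last vowel of the stem is an unrounded vowel (*hejefdi*, *pumuba*).
Since the last vowel of *ka* is /a/ (an unrounded vowel), it takes -tad, giving *katad*.
Since the last vowel of *pegu* is /u/ (a rounded vowel), it takes -or, giving *peguor*.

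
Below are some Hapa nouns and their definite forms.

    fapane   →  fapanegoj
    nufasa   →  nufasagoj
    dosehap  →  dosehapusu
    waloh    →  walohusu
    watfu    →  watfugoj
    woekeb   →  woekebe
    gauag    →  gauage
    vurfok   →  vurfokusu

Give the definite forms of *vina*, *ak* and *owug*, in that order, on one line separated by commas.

The suffix is conditioned by the final sound: -usu when the stem ends in a voiceless consonant (*dosehap*, *waloh*, *vurfok*); -e when the stem ends in a voiced consonant (*woekeb*, *gauag*); -goj when the stem ends in a vowel (*fapane*, *nufasa*, *watfu*).
The final sound of *vina* is /a/, which is a vowel, so the suffix is -goj, giving *vinagoj*.
*ak* — final sound /k/ (a voiceless consonant) → -usu → *akusu*.
Since the final sound of *owug* is /g/ (a voiced consonant), it takes -e, giving *owuge*.

vinagoj, akusu, owuge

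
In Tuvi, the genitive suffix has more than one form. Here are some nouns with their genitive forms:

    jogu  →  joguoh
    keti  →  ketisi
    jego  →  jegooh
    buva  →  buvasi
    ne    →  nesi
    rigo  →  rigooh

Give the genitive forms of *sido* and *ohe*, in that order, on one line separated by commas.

sidooh, ohesi

The pattern is rounding harmony: -oh when the last vowel of the stem is a rounded vowel (*jogu*, *jego*, *rigo*); -si when the last vowel of the stem is an unrounded vowel (*keti*, *buva*, *ne*).
*sido* — last vowel /o/ (a rounded vowel) → -oh → *sidooh*.
*ohe* — last vowel /e/ (an unrounded vowel) → -si → *ohesi*.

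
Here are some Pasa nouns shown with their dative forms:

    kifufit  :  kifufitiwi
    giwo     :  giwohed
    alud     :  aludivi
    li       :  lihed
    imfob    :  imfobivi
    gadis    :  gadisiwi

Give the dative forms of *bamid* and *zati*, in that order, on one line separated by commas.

bamidivi, zatihed

Looking at the final sound of each stem: -iwi when the stem ends in a voiceless consonant (*kifufit*, *gadis*); -ivi when the stem ends in a voiced consonant (*alud*, *imfob*); -hed when the stem ends in a vowel (*giwo*, *li*).
*bamid*: final sound = /d/, a voiced consonant → -ivi → *bamidivi*.
*zati*: final sound = /i/, a vowel → -hed → *zatihed*.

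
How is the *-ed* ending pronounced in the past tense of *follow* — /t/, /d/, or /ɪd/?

/d/

The stem *follow* ends in a voiced sound other than /d/.
The -ed suffix is realized as /ɪd/ after /t, d/; as /t/ after other voiceless consonants; and as /d/ after other voiced sounds.
So -ed on *follow* is pronounced /d/.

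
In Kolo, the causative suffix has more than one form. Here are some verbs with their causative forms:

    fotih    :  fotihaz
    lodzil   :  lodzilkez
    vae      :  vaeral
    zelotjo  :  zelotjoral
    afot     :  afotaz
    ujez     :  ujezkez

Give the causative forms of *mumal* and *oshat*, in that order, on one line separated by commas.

mumalkez, oshataz

Looking at the final sound of each stem: -az when the stem ends in a voiceless consonant (*fotih*, *afot*); -kez when the stem ends in a voiced consonant (*lodzil*, *ujez*); -ral when the stem ends in a vowel (*vae*, *zelotjo*).
*mumal*: final sound = /l/, a voiced consonant → -kez → *mumalkez*.
*oshat*: final sound = /t/, a voiceless consonant → -az → *oshataz*.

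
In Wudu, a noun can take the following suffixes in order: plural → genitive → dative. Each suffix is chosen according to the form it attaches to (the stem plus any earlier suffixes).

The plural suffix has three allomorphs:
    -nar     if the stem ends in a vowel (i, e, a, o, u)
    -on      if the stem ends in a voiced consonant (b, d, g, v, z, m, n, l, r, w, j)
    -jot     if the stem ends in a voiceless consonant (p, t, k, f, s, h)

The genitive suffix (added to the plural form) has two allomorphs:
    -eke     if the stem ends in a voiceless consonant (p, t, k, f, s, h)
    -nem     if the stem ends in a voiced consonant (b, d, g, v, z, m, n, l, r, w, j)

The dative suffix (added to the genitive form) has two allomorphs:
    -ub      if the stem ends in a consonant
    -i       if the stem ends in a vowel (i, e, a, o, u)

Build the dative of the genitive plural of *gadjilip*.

*gadjilip* — final sound /p/ (a voiceless consonant) → -jot → *gadjilipjot*.
The plural form *gadjilipjot*: final consonant = /t/, voiceless → -eke → *gadjilipjoteke*.
The final sound of the genitive form *gadjilipjoteke* is /e/, which is a vowel, so the dative suffix is -i, giving *gadjilipjotekei*.

gadjilipjotekei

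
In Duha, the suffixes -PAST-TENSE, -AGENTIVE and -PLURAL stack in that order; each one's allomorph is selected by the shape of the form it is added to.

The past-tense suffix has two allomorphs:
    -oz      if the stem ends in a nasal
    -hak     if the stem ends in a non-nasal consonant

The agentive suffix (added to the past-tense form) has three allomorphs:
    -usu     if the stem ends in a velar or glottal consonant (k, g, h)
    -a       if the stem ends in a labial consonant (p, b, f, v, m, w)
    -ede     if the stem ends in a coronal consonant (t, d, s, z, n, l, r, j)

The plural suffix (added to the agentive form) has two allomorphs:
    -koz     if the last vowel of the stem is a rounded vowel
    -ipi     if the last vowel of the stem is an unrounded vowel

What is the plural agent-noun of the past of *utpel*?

The final consonant of *utpel* is /l/, which is non-nasal, so the past-tense suffix is -hak, giving *utpelhak*.
The past-tense form *utpelhak*: final consonant = /k/, velar/glottal → -usu → *utpelhakusu*.
The agentive form *utpelhakusu* — last vowel /u/ (a rounded vowel) → -koz → *utpelhakusukoz*.

utpelhakusukoz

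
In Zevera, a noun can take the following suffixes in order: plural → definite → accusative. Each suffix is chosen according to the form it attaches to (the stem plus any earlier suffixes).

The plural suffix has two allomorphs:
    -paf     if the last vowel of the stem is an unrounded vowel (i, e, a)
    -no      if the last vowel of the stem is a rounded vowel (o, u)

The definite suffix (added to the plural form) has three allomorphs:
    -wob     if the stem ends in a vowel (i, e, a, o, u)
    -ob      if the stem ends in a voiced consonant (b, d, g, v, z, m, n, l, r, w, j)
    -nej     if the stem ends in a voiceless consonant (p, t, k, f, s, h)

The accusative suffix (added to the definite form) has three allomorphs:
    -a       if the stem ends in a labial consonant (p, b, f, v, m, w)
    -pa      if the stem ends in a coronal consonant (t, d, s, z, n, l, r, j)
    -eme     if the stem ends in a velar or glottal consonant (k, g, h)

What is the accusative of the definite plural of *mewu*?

mewunowoba

*mewu* — last vowel /u/ (a rounded vowel) → -no → *mewuno*.
The plural form *mewuno*: final sound = /o/, a vowel → -wob → *mewunowob*.
The final consonant of the definite form *mewunowob* is /b/, which is labial, so the accusative suffix is -a, giving *mewunowoba*.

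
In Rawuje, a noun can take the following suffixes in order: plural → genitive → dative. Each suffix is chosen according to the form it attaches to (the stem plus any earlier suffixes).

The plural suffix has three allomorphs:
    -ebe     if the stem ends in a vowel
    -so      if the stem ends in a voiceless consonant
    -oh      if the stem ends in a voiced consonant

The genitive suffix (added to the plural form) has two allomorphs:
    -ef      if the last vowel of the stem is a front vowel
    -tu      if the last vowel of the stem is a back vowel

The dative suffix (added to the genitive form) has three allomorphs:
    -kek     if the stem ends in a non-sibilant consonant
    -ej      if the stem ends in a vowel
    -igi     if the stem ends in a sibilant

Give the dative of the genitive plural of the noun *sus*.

Since the final sound of *sus* is /s/ (a voiceless consonant), it takes -so, giving *susso*.
The plural form *susso* — last vowel /o/ (a back vowel) → -tu → *sussotu*.
The genitive form *sussotu*: final sound = /u/, a vowel → -ej → *sussotuej*.

sussotuej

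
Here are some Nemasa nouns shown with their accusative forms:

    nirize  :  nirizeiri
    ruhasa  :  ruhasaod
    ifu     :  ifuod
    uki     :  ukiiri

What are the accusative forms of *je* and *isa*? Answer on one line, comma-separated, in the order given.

jeiri, isaod

The suffix is conditioned by the last vowel: -iri when the last vowel of the stem is a front vowel (*nirize*, *uki*); -od when the last vowel of the stem is a back vowel (*ruhasa*, *ifu*).
*je* — last vowel /e/ (a front vowel) → -iri → *jeiri*.
Since the last vowel of *isa* is /a/ (a back vowel), it takes -od, giving *isaod*.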